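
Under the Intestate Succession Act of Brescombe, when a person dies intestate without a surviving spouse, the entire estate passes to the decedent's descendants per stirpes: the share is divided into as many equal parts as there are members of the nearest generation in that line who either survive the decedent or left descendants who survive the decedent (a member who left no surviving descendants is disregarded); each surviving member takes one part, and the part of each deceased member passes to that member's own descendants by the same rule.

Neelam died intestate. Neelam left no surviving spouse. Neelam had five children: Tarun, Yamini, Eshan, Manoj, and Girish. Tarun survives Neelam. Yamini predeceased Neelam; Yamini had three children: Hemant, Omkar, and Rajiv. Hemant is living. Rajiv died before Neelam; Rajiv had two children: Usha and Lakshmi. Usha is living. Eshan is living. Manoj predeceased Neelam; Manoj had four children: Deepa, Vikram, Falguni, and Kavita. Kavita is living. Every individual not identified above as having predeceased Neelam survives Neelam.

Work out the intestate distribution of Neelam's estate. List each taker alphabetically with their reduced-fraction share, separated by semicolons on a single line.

Deepa 1/20; Eshan 1/5; Falguni 1/20; Girish 1/5; Hemant 1/15; Kavita 1/20; Lakshmi 1/30; Omkar 1/15; Tarun 1/5; Usha 1/30; Vikram 1/20

There is no surviving spouse, so the entire estate passes to Neelam's descendants per stirpes.
The estate is divided into 5 equal shares of 1/5 among Tarun, Yamini, Eshan, Manoj, Girish.
Tarun is living and takes 1/5.
Yamini predeceased; the 1/5 allotted to Yamini's branch passes to Yamini's issue by representation.
The 1/5 is divided into 3 equal shares of 1/15 among Hemant, Omkar, Rajiv.
Hemant is living and takes 1/15.
Omkar is living and takes 1/15.
Rajiv predeceased; the 1/15 allotted to Rajiv's branch passes to Rajiv's issue by representation.
The 1/15 is divided into 2 equal shares of 1/30 among Usha, Lakshmi.
Usha is living and takes 1/30.
Lakshmi is living and takes 1/30.
Eshan is living and takes 1/5.
Manoj predeceased; the 1/5 allotted to Manoj's branch passes to Manoj's issue by representation.
The 1/5 is divided into 4 equal shares of 1/20 among Deepa, Vikram, Falguni, Kavita.
Deepa is living and takes 1/20.
Vikram is living and takes 1/20.
Falguni is living and takes 1/20.
Kavita is living and takes 1/20.
Girish is living and takes 1/5.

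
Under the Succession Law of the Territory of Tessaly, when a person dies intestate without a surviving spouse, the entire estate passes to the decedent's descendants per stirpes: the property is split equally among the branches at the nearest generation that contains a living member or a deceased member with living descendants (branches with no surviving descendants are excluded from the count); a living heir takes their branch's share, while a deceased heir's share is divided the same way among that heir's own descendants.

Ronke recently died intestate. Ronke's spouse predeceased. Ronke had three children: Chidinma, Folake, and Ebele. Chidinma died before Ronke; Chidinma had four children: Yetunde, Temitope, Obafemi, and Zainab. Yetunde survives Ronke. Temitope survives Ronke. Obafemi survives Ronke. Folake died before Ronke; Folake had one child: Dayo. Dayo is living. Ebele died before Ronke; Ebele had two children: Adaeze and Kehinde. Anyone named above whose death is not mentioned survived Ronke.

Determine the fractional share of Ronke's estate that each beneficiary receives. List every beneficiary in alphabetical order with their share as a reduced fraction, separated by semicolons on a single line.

Adaeze 1/6; Dayo 1/3; Kehinde 1/6; Obafemi 1/12; Temitope 1/12; Yetunde 1/12; Zainab 1/12

There is no surviving spouse, so the entire estate passes to Ronke's descendants per stirpes.
The estate is divided into 3 equal shares of 1/3 among Chidinma, Folake, Ebele.
Chidinma predeceased; the 1/3 allotted to Chidinma's branch passes to Chidinma's issue by representation.
The 1/3 is divided into 4 equal shares of 1/12 among Yetunde, Temitope, Obafemi, Zainab.
Yetunde is living and takes 1/12.
Temitope is living and takes 1/12.
Obafemi is living and takes 1/12.
Zainab is living and takes 1/12.
Folake predeceased; the 1/3 allotted to Folake's branch passes to Folake's issue by representation.
Dayo is the sole taker at this level and receives the full 1/3.
Ebele predeceased; the 1/3 allotted to Ebele's branch passes to Ebele's issue by representation.
The 1/3 is divided into 2 equal shares of 1/6 among Adaeze, Kehinde.
Adaeze is living and takes 1/6.
Kehinde is living and takes 1/6.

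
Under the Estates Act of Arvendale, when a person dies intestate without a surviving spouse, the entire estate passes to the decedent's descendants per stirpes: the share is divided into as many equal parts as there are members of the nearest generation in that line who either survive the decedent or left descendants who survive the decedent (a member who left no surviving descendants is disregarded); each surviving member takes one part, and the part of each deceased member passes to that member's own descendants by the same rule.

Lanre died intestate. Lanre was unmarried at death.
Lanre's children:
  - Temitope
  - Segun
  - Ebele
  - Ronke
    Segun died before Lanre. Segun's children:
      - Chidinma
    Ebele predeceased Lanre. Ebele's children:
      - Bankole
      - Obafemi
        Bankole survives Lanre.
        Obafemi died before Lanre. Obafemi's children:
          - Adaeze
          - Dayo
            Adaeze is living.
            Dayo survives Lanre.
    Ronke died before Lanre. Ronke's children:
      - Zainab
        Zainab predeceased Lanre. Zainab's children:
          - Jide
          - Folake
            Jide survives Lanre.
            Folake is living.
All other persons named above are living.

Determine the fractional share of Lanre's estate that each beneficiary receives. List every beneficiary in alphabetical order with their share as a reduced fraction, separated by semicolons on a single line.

There is no surviving spouse, so the entire estate passes to Lanre's descendants per stirpes.
The estate is divided into 4 equal shares of 1/4 among Temitope, Segun, Ebele, Ronke.
Temitope is living and takes 1/4.
Segun predeceased; the 1/4 allotted to Segun's branch passes to Segun's issue by representation.
Chidinma is the sole taker at this level and receives the full 1/4.
Ebele predeceased; the 1/4 allotted to Ebele's branch passes to Ebele's issue by representation.
The 1/4 is divided into 2 equal shares of 1/8 among Bankole, Obafemi.
Bankole is living and takes 1/8.
Obafemi predeceased; the 1/8 allotted to Obafemi's branch passes to Obafemi's issue by representation.
The 1/8 is divided into 2 equal shares of 1/16 among Adaeze, Dayo.
Adaeze is living and takes 1/16.
Dayo is living and takes 1/16.
Ronke predeceased; the 1/4 allotted to Ronke's branch passes to Ronke's issue by representation.
Zainab's line is the sole branch at this level, so the full 1/4 passes to Zainab's issue by representation.
The 1/4 is divided into 2 equal shares of 1/8 among Jide, Folake.
Jide is living and takes 1/8.
Folake is living and takes 1/8.

Adaeze 1/16; Bankole 1/8; Chidinma 1/4; Dayo 1/16; Folake 1/8; Jide 1/8; Temitope 1/4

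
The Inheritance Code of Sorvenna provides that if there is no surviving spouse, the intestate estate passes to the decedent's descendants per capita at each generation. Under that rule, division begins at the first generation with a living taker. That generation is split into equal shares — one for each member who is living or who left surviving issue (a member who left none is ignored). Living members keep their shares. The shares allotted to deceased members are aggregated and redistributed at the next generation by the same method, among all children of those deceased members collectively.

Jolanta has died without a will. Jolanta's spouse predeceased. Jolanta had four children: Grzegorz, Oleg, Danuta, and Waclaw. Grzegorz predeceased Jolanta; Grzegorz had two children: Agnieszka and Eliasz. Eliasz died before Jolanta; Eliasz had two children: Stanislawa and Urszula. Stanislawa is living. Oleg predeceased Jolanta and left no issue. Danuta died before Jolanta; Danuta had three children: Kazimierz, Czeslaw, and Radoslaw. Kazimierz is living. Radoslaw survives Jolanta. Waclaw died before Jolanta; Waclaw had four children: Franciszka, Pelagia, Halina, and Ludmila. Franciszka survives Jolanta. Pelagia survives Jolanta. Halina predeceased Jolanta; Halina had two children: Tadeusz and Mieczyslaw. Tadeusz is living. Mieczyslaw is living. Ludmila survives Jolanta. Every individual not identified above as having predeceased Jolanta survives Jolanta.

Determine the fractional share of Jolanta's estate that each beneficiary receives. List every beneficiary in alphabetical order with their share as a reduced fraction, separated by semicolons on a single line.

There is no surviving spouse, so the entire estate passes to Jolanta's descendants per capita at each generation.
No one at generation 1 (Grzegorz, Danuta, Waclaw) is living; moving to the next generation.
At generation 2 (Agnieszka, Eliasz, Kazimierz, Czeslaw, Radoslaw, Franciszka, Pelagia, Halina, Ludmila) there are 9 shares of (1)/9 = 1/9 each.
Living: Agnieszka, Kazimierz, Czeslaw, Radoslaw, Franciszka, Pelagia, and Ludmila — each takes 1/9.
Deceased: Eliasz and Halina. Their combined 2/9 is pooled and carried to generation 3.
At generation 3 (Stanislawa, Urszula, Tadeusz, Mieczyslaw) there are 4 shares of (2/9)/4 = 1/18 each.
Living: Stanislawa, Urszula, Tadeusz, and Mieczyslaw — each takes 1/18.

Agnieszka 1/9; Czeslaw 1/9; Franciszka 1/9; Kazimierz 1/9; Ludmila 1/9; Mieczyslaw 1/18; Pelagia 1/9; Radoslaw 1/9; Stanislawa 1/18; Tadeusz 1/18; Urszula 1/18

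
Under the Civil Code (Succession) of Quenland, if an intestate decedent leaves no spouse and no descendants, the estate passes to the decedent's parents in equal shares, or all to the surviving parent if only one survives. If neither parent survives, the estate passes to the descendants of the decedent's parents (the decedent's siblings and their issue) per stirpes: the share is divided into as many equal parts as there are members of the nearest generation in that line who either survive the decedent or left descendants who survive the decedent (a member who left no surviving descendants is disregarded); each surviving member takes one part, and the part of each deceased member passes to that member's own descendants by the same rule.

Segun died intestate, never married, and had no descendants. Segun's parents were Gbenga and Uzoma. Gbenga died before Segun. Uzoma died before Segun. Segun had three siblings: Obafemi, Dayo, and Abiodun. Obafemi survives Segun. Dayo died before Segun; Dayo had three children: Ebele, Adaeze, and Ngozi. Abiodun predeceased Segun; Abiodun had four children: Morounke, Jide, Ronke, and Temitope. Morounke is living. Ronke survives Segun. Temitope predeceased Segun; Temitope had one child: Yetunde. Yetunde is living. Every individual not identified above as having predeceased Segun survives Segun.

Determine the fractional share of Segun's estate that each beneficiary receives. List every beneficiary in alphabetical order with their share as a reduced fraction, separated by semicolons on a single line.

Adaeze 1/9; Ebele 1/9; Jide 1/12; Morounke 1/12; Ngozi 1/9; Obafemi 1/3; Ronke 1/12; Yetunde 1/12

Neither parent survives and there are no descendants, so the estate passes to Segun's siblings and their issue per stirpes.
The estate is divided into 3 equal shares of 1/3 among Obafemi, Dayo, Abiodun.
Obafemi is living and takes 1/3.
Dayo predeceased; the 1/3 allotted to Dayo's branch passes to Dayo's issue by representation.
The 1/3 is divided into 3 equal shares of 1/9 among Ebele, Adaeze, Ngozi.
Ebele is living and takes 1/9.
Adaeze is living and takes 1/9.
Ngozi is living and takes 1/9.
Abiodun predeceased; the 1/3 allotted to Abiodun's branch passes to Abiodun's issue by representation.
The 1/3 is divided into 4 equal shares of 1/12 among Morounke, Jide, Ronke, Temitope.
Morounke is living and takes 1/12.
Jide is living and takes 1/12.
Ronke is living and takes 1/12.
Temitope predeceased; the 1/12 allotted to Temitope's branch passes to Temitope's issue by representation.
Yetunde is the sole taker at this level and receives the full 1/12.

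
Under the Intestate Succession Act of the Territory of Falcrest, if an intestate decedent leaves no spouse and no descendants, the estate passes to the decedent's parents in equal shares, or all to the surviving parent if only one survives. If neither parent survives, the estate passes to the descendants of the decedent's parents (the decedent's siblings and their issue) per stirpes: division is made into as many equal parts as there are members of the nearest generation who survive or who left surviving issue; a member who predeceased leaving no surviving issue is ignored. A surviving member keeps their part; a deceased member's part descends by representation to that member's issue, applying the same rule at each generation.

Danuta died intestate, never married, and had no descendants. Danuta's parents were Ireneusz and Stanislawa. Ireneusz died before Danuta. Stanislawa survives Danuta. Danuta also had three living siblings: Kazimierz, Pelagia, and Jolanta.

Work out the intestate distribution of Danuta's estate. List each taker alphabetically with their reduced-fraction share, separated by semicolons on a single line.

Stanislawa 1

Only one parent, Stanislawa, survives, so Stanislawa takes the entire estate. The siblings take nothing because a surviving parent has priority.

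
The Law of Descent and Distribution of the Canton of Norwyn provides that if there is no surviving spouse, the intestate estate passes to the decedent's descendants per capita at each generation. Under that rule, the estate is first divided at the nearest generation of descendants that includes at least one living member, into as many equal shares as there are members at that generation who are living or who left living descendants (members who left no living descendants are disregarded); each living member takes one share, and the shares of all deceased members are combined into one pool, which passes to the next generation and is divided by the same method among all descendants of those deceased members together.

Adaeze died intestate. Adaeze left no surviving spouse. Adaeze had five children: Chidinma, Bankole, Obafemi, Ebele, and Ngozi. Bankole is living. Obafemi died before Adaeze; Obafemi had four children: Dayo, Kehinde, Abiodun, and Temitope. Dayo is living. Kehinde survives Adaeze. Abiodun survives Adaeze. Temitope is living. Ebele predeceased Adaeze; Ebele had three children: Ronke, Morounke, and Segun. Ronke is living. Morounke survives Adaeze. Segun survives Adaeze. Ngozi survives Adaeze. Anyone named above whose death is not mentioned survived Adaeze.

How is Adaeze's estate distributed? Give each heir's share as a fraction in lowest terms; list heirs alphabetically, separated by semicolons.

Abiodun 2/35; Bankole 1/5; Chidinma 1/5; Dayo 2/35; Kehinde 2/35; Morounke 2/35; Ngozi 1/5; Ronke 2/35; Segun 2/35; Temitope 2/35

There is no surviving spouse, so the entire estate passes to Adaeze's descendants per capita at each generation.
At generation 1 (Chidinma, Bankole, Obafemi, Ebele, Ngozi) there are 5 shares of (1)/5 = 1/5 each.
Living: Chidinma, Bankole, and Ngozi — each takes 1/5.
Deceased: Obafemi and Ebele. Their combined 2/5 is pooled and carried to generation 2.
At generation 2 (Dayo, Kehinde, Abiodun, Temitope, Ronke, Morounke, Segun) there are 7 shares of (2/5)/7 = 2/35 each.
Living: Dayo, Kehinde, Abiodun, Temitope, Ronke, Morounke, and Segun — each takes 2/35.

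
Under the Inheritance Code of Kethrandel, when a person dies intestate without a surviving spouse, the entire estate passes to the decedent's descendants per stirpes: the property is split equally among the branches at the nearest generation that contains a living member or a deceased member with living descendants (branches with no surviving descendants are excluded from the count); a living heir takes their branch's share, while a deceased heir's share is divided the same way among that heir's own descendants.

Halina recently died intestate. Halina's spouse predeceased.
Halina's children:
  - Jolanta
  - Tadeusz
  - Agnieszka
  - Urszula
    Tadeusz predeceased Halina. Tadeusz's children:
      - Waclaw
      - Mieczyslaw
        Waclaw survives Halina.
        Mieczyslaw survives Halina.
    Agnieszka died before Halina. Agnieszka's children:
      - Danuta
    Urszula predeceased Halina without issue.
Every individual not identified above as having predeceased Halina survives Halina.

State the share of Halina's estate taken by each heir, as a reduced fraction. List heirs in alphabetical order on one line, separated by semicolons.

Danuta 1/3; Jolanta 1/3; Mieczyslaw 1/6; Waclaw 1/6

There is no surviving spouse, so the entire estate passes to Halina's descendants per stirpes.
Urszula left no surviving issue, so that branch lapses and is disregarded.
The estate is divided into 3 equal shares of 1/3 among Jolanta, Tadeusz, Agnieszka.
Jolanta is living and takes 1/3.
Tadeusz predeceased; the 1/3 allotted to Tadeusz's branch passes to Tadeusz's issue by representation.
The 1/3 is divided into 2 equal shares of 1/6 among Waclaw, Mieczyslaw.
Waclaw is living and takes 1/6.
Mieczyslaw is living and takes 1/6.
Agnieszka predeceased; the 1/3 allotted to Agnieszka's branch passes to Agnieszka's issue by representation.
Danuta is the sole taker at this level and receives the full 1/3.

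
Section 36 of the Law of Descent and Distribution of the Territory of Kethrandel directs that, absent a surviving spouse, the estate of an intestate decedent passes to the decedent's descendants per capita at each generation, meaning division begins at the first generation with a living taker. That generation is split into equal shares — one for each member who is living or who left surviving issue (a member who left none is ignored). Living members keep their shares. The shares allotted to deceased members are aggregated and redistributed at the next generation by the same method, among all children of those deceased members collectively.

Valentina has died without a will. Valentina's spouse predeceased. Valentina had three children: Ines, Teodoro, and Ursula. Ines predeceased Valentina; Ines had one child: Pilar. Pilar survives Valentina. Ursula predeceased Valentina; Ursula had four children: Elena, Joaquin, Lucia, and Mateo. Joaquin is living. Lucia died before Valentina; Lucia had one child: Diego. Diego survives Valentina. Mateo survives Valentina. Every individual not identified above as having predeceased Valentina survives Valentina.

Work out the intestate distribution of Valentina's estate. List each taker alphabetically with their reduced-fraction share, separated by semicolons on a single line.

There is no surviving spouse, so the entire estate passes to Valentina's descendants per capita at each generation.
At generation 1 (Ines, Teodoro, Ursula) there are 3 shares of (1)/3 = 1/3 each.
Living: Teodoro — each takes 1/3.
Deceased: Ines and Ursula. Their combined 2/3 is pooled and carried to generation 2.
At generation 2 (Pilar, Elena, Joaquin, Lucia, Mateo) there are 5 shares of (2/3)/5 = 2/15 each.
Living: Pilar, Elena, Joaquin, and Mateo — each takes 2/15.
Deceased: Lucia. That 2/15 share is carried to generation 3.
At generation 3 (Diego) there are 1 shares of (2/15)/1 = 2/15 each.
Living: Diego — each takes 2/15.

Diego 2/15; Elena 2/15; Joaquin 2/15; Mateo 2/15; Pilar 2/15; Teodoro 1/3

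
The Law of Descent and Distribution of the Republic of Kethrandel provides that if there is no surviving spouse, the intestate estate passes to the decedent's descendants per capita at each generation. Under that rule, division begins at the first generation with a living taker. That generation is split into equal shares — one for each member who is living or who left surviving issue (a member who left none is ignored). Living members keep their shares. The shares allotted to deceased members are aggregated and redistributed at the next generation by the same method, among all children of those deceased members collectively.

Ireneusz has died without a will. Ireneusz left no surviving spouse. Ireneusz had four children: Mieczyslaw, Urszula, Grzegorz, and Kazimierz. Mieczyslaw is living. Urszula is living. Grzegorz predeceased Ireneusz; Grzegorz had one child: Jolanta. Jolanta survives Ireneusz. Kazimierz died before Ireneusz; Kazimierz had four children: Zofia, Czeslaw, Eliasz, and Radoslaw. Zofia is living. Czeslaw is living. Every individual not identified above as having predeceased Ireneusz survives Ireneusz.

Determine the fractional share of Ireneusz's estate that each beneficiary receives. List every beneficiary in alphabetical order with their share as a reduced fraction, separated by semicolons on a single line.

Czeslaw 1/10; Eliasz 1/10; Jolanta 1/10; Mieczyslaw 1/4; Radoslaw 1/10; Urszula 1/4; Zofia 1/10

There is no surviving spouse, so the entire estate passes to Ireneusz's descendants per capita at each generation.
At generation 1 (Mieczyslaw, Urszula, Grzegorz, Kazimierz) there are 4 shares of (1)/4 = 1/4 each.
Living: Mieczyslaw and Urszula — each takes 1/4.
Deceased: Grzegorz and Kazimierz. Their combined 1/2 is pooled and carried to generation 2.
At generation 2 (Jolanta, Zofia, Czeslaw, Eliasz, Radoslaw) there are 5 shares of (1/2)/5 = 1/10 each.
Living: Jolanta, Zofia, Czeslaw, Eliasz, and Radoslaw — each takes 1/10.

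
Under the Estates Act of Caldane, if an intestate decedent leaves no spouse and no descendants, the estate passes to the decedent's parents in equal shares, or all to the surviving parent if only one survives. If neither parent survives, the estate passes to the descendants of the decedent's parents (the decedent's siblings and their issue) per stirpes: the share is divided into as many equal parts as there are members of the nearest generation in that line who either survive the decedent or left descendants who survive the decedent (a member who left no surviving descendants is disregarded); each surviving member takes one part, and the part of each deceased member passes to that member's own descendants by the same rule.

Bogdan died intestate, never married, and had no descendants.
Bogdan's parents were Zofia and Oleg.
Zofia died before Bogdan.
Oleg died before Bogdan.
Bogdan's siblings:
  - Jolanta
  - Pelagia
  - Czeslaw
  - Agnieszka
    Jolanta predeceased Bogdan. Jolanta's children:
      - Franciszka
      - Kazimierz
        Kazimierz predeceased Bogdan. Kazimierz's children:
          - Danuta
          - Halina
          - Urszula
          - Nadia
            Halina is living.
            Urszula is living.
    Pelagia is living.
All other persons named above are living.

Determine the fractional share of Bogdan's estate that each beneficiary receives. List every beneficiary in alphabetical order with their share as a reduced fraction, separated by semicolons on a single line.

Neither parent survives and there are no descendants, so the estate passes to Bogdan's siblings and their issue per stirpes.
The estate is divided into 4 equal shares of 1/4 among Jolanta, Pelagia, Czeslaw, Agnieszka.
Jolanta predeceased; the 1/4 allotted to Jolanta's branch passes to Jolanta's issue by representation.
The 1/4 is divided into 2 equal shares of 1/8 among Franciszka, Kazimierz.
Franciszka is living and takes 1/8.
Kazimierz predeceased; the 1/8 allotted to Kazimierz's branch passes to Kazimierz's issue by representation.
The 1/8 is divided into 4 equal shares of 1/32 among Danuta, Halina, Urszula, Nadia.
Danuta is living and takes 1/32.
Halina is living and takes 1/32.
Urszula is living and takes 1/32.
Nadia is living and takes 1/32.
Pelagia is living and takes 1/4.
Czeslaw is living and takes 1/4.
Agnieszka is living and takes 1/4.

Agnieszka 1/4; Czeslaw 1/4; Danuta 1/32; Franciszka 1/8; Halina 1/32; Nadia 1/32; Pelagia 1/4; Urszula 1/32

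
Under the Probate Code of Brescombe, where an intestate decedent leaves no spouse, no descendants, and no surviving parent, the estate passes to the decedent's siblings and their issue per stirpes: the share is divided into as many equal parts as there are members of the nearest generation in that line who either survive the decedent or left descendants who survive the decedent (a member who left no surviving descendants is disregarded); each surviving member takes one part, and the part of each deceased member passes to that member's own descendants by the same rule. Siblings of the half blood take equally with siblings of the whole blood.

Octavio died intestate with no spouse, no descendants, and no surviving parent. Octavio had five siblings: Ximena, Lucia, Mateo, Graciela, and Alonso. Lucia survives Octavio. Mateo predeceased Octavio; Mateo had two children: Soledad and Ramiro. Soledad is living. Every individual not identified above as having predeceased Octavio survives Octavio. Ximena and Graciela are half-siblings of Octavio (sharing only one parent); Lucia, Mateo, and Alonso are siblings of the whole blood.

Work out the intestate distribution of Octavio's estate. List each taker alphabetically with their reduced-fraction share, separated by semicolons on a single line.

No spouse, descendants, or parent survives, so the estate passes to Octavio's siblings per stirpes.
Half-blood and whole-blood siblings take equally under the stated rule.
The estate is divided into 5 equal shares of 1/5 among Ximena, Lucia, Mateo, Graciela, Alonso.
Ximena is living and takes 1/5.
Lucia is living and takes 1/5.
Mateo predeceased; the 1/5 allotted to Mateo's branch passes to Mateo's issue by representation.
The 1/5 is divided into 2 equal shares of 1/10 among Soledad, Ramiro.
Soledad is living and takes 1/10.
Ramiro is living and takes 1/10.
Graciela is living and takes 1/5.
Alonso is living and takes 1/5.

Alonso 1/5; Graciela 1/5; Lucia 1/5; Ramiro 1/10; Soledad 1/10; Ximena 1/5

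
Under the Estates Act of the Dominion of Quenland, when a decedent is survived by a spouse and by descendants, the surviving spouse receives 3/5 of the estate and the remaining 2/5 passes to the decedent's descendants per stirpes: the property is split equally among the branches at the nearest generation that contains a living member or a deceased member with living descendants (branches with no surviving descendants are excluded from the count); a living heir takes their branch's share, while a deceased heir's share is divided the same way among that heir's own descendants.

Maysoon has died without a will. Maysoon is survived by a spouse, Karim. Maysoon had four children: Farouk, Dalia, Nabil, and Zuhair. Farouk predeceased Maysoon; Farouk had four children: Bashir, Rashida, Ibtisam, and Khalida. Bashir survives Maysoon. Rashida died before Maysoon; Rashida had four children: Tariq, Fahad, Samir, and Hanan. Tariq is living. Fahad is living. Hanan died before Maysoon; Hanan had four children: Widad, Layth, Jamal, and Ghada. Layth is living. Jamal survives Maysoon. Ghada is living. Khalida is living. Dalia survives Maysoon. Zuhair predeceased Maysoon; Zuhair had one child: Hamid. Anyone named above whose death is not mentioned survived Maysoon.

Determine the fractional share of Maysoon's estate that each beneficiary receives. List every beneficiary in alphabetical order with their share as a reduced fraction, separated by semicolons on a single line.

Bashir 1/40; Dalia 1/10; Fahad 1/160; Ghada 1/640; Hamid 1/10; Ibtisam 1/40; Jamal 1/640; Karim 3/5; Khalida 1/40; Layth 1/640; Nabil 1/10; Samir 1/160; Tariq 1/160; Widad 1/640

Karim, as surviving spouse, takes 3/5.
The remaining 2/5 passes to Maysoon's descendants per stirpes.
The 2/5 is divided into 4 equal shares of 1/10 among Farouk, Dalia, Nabil, Zuhair.
Farouk predeceased; the 1/10 allotted to Farouk's branch passes to Farouk's issue by representation.
The 1/10 is divided into 4 equal shares of 1/40 among Bashir, Rashida, Ibtisam, Khalida.
Bashir is living and takes 1/40.
Rashida predeceased; the 1/40 allotted to Rashida's branch passes to Rashida's issue by representation.
The 1/40 is divided into 4 equal shares of 1/160 among Tariq, Fahad, Samir, Hanan.
Tariq is living and takes 1/160.
Fahad is living and takes 1/160.
Samir is living and takes 1/160.
Hanan predeceased; the 1/160 allotted to Hanan's branch passes to Hanan's issue by representation.
The 1/160 is divided into 4 equal shares of 1/640 among Widad, Layth, Jamal, Ghada.
Widad is living and takes 1/640.
Layth is living and takes 1/640.
Jamal is living and takes 1/640.
Ghada is living and takes 1/640.
Ibtisam is living and takes 1/40.
Khalida is living and takes 1/40.
Dalia is living and takes 1/10.
Nabil is living and takes 1/10.
Zuhair predeceased; the 1/10 allotted to Zuhair's branch passes to Zuhair's issue by representation.
Hamid is the sole taker at this level and receives the full 1/10.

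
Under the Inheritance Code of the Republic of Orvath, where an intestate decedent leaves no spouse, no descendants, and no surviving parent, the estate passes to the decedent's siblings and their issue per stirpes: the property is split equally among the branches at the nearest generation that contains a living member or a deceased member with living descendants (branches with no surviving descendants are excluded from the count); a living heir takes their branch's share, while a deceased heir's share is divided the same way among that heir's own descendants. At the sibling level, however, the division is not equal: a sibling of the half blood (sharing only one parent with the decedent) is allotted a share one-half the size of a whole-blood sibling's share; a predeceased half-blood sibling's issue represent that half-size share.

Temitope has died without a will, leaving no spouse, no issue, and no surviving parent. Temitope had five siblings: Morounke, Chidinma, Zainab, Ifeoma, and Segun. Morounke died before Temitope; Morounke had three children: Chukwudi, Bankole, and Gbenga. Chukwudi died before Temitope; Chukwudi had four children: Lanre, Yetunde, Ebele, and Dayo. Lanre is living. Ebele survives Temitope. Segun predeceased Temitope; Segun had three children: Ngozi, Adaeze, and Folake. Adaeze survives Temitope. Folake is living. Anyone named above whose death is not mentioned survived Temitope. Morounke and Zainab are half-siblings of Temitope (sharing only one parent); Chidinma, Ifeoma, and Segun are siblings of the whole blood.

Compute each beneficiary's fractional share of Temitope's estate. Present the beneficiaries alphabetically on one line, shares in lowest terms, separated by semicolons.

Adaeze 1/12; Bankole 1/24; Chidinma 1/4; Dayo 1/96; Ebele 1/96; Folake 1/12; Gbenga 1/24; Ifeoma 1/4; Lanre 1/96; Ngozi 1/12; Yetunde 1/96; Zainab 1/8

No spouse, descendants, or parent survives, so the estate passes to Temitope's siblings per stirpes.
Half-blood siblings count for one-half the weight of whole-blood siblings at the initial division.
Dividing 1 in proportion to weights (total weight 4): Morounke (weight 1/2) → 1/8; Chidinma (weight 1) → 1/4; Zainab (weight 1/2) → 1/8; Ifeoma (weight 1) → 1/4; Segun (weight 1) → 1/4.
Morounke predeceased; the 1/8 allotted to Morounke's branch passes to Morounke's issue by representation.
The 1/8 is divided into 3 equal shares of 1/24 among Chukwudi, Bankole, Gbenga.
Chukwudi predeceased; the 1/24 allotted to Chukwudi's branch passes to Chukwudi's issue by representation.
The 1/24 is divided into 4 equal shares of 1/96 among Lanre, Yetunde, Ebele, Dayo.
Lanre is living and takes 1/96.
Yetunde is living and takes 1/96.
Ebele is living and takes 1/96.
Dayo is living and takes 1/96.
Bankole is living and takes 1/24.
Gbenga is living and takes 1/24.
Chidinma is living and takes 1/4.
Zainab is living and takes 1/8.
Ifeoma is living and takes 1/4.
Segun predeceased; the 1/4 allotted to Segun's branch passes to Segun's issue by representation.
The 1/4 is divided into 3 equal shares of 1/12 among Ngozi, Adaeze, Folake.
Ngozi is living and takes 1/12.
Adaeze is living and takes 1/12.
Folake is living and takes 1/12.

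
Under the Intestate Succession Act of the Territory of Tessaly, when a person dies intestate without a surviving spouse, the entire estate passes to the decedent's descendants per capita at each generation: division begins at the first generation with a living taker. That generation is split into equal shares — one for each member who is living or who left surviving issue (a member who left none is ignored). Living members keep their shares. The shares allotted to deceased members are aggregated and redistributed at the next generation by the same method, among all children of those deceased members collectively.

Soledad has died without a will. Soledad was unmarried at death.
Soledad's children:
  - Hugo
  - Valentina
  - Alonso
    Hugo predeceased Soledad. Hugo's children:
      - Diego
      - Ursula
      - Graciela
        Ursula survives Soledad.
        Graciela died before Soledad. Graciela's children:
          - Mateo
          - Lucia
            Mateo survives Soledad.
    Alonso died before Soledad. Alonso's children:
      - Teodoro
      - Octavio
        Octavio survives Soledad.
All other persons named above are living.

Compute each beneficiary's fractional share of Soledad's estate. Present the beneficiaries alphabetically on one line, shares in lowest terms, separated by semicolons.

Diego 2/15; Lucia 1/15; Mateo 1/15; Octavio 2/15; Teodoro 2/15; Ursula 2/15; Valentina 1/3

There is no surviving spouse, so the entire estate passes to Soledad's descendants per capita at each generation.
At generation 1 (Hugo, Valentina, Alonso) there are 3 shares of (1)/3 = 1/3 each.
Living: Valentina — each takes 1/3.
Deceased: Hugo and Alonso. Their combined 2/3 is pooled and carried to generation 2.
At generation 2 (Diego, Ursula, Graciela, Teodoro, Octavio) there are 5 shares of (2/3)/5 = 2/15 each.
Living: Diego, Ursula, Teodoro, and Octavio — each takes 2/15.
Deceased: Graciela. That 2/15 share is carried to generation 3.
At generation 3 (Mateo, Lucia) there are 2 shares of (2/15)/2 = 1/15 each.
Living: Mateo and Lucia — each takes 1/15.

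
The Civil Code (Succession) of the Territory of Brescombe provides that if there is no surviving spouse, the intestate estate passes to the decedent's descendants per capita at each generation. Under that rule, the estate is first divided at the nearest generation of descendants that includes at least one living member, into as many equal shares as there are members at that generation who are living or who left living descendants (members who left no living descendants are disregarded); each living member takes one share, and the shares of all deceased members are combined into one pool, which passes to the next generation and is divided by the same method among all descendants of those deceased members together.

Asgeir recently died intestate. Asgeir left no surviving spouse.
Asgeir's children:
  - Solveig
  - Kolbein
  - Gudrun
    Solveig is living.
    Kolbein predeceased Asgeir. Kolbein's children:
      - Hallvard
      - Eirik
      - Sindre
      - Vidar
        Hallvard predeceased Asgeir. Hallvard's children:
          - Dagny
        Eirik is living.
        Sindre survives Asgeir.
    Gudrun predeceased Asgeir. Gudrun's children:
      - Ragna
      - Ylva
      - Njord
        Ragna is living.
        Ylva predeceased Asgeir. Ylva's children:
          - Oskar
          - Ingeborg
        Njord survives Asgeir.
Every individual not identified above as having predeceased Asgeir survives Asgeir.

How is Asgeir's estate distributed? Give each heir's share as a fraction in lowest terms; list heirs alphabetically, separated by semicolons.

There is no surviving spouse, so the entire estate passes to Asgeir's descendants per capita at each generation.
At generation 1 (Solveig, Kolbein, Gudrun) there are 3 shares of (1)/3 = 1/3 each.
Living: Solveig — each takes 1/3.
Deceased: Kolbein and Gudrun. Their combined 2/3 is pooled and carried to generation 2.
At generation 2 (Hallvard, Eirik, Sindre, Vidar, Ragna, Ylva, Njord) there are 7 shares of (2/3)/7 = 2/21 each.
Living: Eirik, Sindre, Vidar, Ragna, and Njord — each takes 2/21.
Deceased: Hallvard and Ylva. Their combined 4/21 is pooled and carried to generation 3.
At generation 3 (Dagny, Oskar, Ingeborg) there are 3 shares of (4/21)/3 = 4/63 each.
Living: Dagny, Oskar, and Ingeborg — each takes 4/63.

Dagny 4/63; Eirik 2/21; Ingeborg 4/63; Njord 2/21; Oskar 4/63; Ragna 2/21; Sindre 2/21; Solveig 1/3; Vidar 2/21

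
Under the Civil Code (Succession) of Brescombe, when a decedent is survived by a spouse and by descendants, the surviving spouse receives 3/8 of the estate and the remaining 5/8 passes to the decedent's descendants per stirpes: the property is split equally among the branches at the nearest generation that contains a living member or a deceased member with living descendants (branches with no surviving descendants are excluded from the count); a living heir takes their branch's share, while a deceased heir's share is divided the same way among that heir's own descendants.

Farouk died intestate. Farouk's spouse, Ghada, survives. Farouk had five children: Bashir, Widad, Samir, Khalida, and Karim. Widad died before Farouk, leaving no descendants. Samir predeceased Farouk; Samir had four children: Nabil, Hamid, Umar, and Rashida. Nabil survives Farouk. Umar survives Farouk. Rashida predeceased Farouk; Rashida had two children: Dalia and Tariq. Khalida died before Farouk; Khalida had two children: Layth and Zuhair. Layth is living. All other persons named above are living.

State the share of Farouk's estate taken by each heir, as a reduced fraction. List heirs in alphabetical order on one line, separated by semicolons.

Bashir 5/32; Dalia 5/256; Ghada 3/8; Hamid 5/128; Karim 5/32; Layth 5/64; Nabil 5/128; Tariq 5/256; Umar 5/128; Zuhair 5/64

Ghada, as surviving spouse, takes 3/8.
The remaining 5/8 passes to Farouk's descendants per stirpes.
Widad left no surviving issue, so that branch lapses and is disregarded.
The 5/8 is divided into 4 equal shares of 5/32 among Bashir, Samir, Khalida, Karim.
Bashir is living and takes 5/32.
Samir predeceased; the 5/32 allotted to Samir's branch passes to Samir's issue by representation.
The 5/32 is divided into 4 equal shares of 5/128 among Nabil, Hamid, Umar, Rashida.
Nabil is living and takes 5/128.
Hamid is living and takes 5/128.
Umar is living and takes 5/128.
Rashida predeceased; the 5/128 allotted to Rashida's branch passes to Rashida's issue by representation.
The 5/128 is divided into 2 equal shares of 5/256 among Dalia, Tariq.
Dalia is living and takes 5/256.
Tariq is living and takes 5/256.
Khalida predeceased; the 5/32 allotted to Khalida's branch passes to Khalida's issue by representation.
The 5/32 is divided into 2 equal shares of 5/64 among Layth, Zuhair.
Layth is living and takes 5/64.
Zuhair is living and takes 5/64.
Karim is living and takes 5/32.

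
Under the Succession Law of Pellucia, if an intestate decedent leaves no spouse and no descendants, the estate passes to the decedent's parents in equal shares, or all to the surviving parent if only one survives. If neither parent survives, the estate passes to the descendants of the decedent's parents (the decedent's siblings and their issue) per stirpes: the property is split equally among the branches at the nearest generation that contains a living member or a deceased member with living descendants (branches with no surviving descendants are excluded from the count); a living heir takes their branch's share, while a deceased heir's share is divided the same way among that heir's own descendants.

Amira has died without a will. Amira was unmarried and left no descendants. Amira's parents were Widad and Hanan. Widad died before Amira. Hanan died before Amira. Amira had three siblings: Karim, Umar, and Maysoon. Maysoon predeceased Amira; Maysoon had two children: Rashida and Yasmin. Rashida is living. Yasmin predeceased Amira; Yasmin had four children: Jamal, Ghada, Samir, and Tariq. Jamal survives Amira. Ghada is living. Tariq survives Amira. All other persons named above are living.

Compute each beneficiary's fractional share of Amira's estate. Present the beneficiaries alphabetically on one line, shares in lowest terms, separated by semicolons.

Neither parent survives and there are no descendants, so the estate passes to Amira's siblings and their issue per stirpes.
The estate is divided into 3 equal shares of 1/3 among Karim, Umar, Maysoon.
Karim is living and takes 1/3.
Umar is living and takes 1/3.
Maysoon predeceased; the 1/3 allotted to Maysoon's branch passes to Maysoon's issue by representation.
The 1/3 is divided into 2 equal shares of 1/6 among Rashida, Yasmin.
Rashida is living and takes 1/6.
Yasmin predeceased; the 1/6 allotted to Yasmin's branch passes to Yasmin's issue by representation.
The 1/6 is divided into 4 equal shares of 1/24 among Jamal, Ghada, Samir, Tariq.
Jamal is living and takes 1/24.
Ghada is living and takes 1/24.
Samir is living and takes 1/24.
Tariq is living and takes 1/24.

Ghada 1/24; Jamal 1/24; Karim 1/3; Rashida 1/6; Samir 1/24; Tariq 1/24; Umar 1/3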